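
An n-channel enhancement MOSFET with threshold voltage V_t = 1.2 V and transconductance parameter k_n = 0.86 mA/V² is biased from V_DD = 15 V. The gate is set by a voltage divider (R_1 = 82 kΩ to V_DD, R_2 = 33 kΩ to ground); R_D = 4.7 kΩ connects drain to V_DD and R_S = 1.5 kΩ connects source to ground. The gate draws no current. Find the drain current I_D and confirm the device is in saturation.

V_G = V_DD·R_2/(R_1+R_2) = 15×33/115 = 4.3 V.
Assume saturation: I_D = (k_n/2)(V_GS − V_t)² with V_GS = V_G − I_D·R_S = 4.3 − 1.5·I_D.
Substituting gives 0.968·I_D² − 5·I_D + 4.14 = 0, with roots I_D = 1.04 or 4.14 mA.
The root I_D = 4.14 mA gives V_GS = -1.9 V ≤ V_t, so take I_D = 1.04 mA.
Then V_GS = 2.75 V and V_DS = V_DD − I_D(R_D+R_S) = 15 − 1.04×6.2 = 8.58 V.
Saturation requires V_DS ≥ V_GS − V_t = 1.55 V; 8.58 ≥ 1.55 ✓.

I_D ≈ 1 mA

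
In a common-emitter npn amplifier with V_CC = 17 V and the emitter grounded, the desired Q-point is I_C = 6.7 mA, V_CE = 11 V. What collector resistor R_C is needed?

Collector loop: V_CC = I_C·R_C + V_CE.
R_C = (V_CC − V_CE)/I_C = (17 − 11)/6.7 = 0.896 kΩ.

R_C ≈ 0.9 kΩ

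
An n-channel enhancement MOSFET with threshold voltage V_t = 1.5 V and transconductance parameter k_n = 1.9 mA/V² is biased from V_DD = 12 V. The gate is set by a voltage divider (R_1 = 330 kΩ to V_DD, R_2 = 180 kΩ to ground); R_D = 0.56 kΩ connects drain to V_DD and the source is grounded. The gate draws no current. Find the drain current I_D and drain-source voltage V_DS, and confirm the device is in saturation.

V_G = V_DD·R_2/(R_1+R_2) = 12×180/510 = 4.24 V. With the source grounded, V_GS = V_G = 4.24 V.
Assume saturation: I_D = (k_n/2)(V_GS − V_t)² = (1.9/2)×(4.24 − 1.5)² = 0.95×2.74² = 7.11 mA.
V_DS = V_DD − I_D·R_D = 12 − 7.11×0.56 = 8.02 V.
Saturation requires V_DS ≥ V_GS − V_t = 2.74 V; 8.02 ≥ 2.74 ✓.

I_D ≈ 7.1 mA, V_DS ≈ 8 V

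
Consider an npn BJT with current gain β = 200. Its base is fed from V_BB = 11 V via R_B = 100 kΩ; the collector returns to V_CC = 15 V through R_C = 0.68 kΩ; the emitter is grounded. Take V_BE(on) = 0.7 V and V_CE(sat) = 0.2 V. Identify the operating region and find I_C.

active; I_C ≈ 21 mA

Assume active. Base-emitter loop: I_B = (V_BB − V_BE)/R_B = (11 − 0.7)/100 = 0.103 mA.
I_C = β·I_B = 200×0.103 = 20.6 mA.
V_CE = V_CC − I_C·R_C = 15 − 20.6×0.68 = 0.992 V > V_CE(sat), so the active-region assumption holds.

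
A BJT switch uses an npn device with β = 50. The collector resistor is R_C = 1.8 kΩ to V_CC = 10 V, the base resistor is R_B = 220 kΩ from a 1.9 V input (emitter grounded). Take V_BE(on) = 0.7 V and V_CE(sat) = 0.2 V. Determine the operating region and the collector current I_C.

active; I_C ≈ 0.27 mA

Assume active. Base-emitter loop: I_B = (V_BB − V_BE)/R_B = (1.9 − 0.7)/220 = 0.00545 mA.
I_C = β·I_B = 50×0.00545 = 0.273 mA.
V_CE = V_CC − I_C·R_C = 10 − 0.273×1.8 = 9.51 V > V_CE(sat), so the active-region assumption holds.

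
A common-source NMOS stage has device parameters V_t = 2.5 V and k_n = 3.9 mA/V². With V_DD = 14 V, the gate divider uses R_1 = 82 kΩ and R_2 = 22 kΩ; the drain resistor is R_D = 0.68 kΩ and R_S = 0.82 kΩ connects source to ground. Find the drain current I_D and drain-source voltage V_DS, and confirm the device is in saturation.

I_D ≈ 0.19 mA, V_DS ≈ 14 V

V_G = V_DD·R_2/(R_1+R_2) = 14×22/104 = 2.96 V.
Assume saturation: I_D = (k_n/2)(V_GS − V_t)² with V_GS = V_G − I_D·R_S = 2.96 − 0.82·I_D.
Substituting gives 1.31·I_D² − 2.48·I_D + 0.415 = 0, with roots I_D = 0.186 or 1.7 mA.
The root I_D = 1.7 mA gives V_GS = 1.57 V ≤ V_t, so take I_D = 0.186 mA.
Then V_GS = 2.81 V and V_DS = V_DD − I_D(R_D+R_S) = 14 − 0.186×1.5 = 13.7 V.
Saturation requires V_DS ≥ V_GS − V_t = 0.309 V; 13.7 ≥ 0.309 ✓.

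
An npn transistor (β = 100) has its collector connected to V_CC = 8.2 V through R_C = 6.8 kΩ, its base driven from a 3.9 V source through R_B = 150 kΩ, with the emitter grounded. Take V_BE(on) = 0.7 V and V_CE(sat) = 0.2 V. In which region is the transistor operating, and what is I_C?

Assume active: I_B = (3.9 − 0.7)/150 = 0.0213 mA, giving I_C = β·I_B = 2.13 mA.
But then V_CE = 8.2 − 2.13×6.8 = -6.31 V < V_CE(sat) = 0.2 V — impossible in the active region.
So the transistor is saturated. With V_CE = 0.2 V, I_C = (V_CC − 0.2)/R_C = 8/6.8 = 1.18 mA.
Check: β·I_B = 2.13 mA > I_C = 1.18 mA, confirming saturation.

saturation; I_C ≈ 1.2 mA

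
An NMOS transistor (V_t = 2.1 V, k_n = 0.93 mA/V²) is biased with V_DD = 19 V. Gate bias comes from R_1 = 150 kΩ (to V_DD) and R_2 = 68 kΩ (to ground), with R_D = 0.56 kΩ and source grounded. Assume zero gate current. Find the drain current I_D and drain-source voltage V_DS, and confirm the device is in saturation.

V_G = V_DD·R_2/(R_1+R_2) = 19×68/218 = 5.93 V. With the source grounded, V_GS = V_G = 5.93 V.
Assume saturation: I_D = (k_n/2)(V_GS − V_t)² = (0.93/2)×(5.93 − 2.1)² = 0.465×3.83² = 6.81 mA.
V_DS = V_DD − I_D·R_D = 19 − 6.81×0.56 = 15.2 V.
Saturation requires V_DS ≥ V_GS − V_t = 3.83 V; 15.2 ≥ 3.83 ✓.

I_D ≈ 6.8 mA, V_DS ≈ 15 V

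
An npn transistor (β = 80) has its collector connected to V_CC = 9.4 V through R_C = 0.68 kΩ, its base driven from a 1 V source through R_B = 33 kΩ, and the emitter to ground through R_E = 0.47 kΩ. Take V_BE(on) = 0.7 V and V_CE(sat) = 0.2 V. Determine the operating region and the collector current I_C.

Assume active. Base-emitter loop: I_B = (V_BB − V_BE)/(R_B + (β+1)R_E) = (1 − 0.7)/(33 + 81×0.47) = 0.00422 mA.
I_C = β·I_B = 80×0.00422 = 0.338 mA.
V_CE = V_CC − I_C·R_C − I_E·R_E = 9.4 − 0.338×0.68 − 0.342×0.47 = 9.01 V > V_CE(sat), so the active-region assumption holds.

active; I_C ≈ 0.34 mA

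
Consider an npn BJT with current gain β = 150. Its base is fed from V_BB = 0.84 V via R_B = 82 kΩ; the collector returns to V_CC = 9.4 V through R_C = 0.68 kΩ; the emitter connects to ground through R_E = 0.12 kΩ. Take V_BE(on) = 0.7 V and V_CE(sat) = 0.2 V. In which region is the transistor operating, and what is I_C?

Assume active. Base-emitter loop: I_B = (V_BB − V_BE)/(R_B + (β+1)R_E) = (0.84 − 0.7)/(82 + 151×0.12) = 0.0014 mA.
I_C = β·I_B = 150×0.0014 = 0.21 mA.
V_CE = V_CC − I_C·R_C − I_E·R_E = 9.4 − 0.21×0.68 − 0.211×0.12 = 9.23 V > V_CE(sat), so the active-region assumption holds.

active; I_C ≈ 0.21 mA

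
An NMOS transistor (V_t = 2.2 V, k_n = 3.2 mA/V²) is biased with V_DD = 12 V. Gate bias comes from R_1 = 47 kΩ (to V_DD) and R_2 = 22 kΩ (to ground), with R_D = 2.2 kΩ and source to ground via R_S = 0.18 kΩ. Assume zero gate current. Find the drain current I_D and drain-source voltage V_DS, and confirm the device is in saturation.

V_G = V_DD·R_2/(R_1+R_2) = 12×22/69 = 3.83 V.
Assume saturation: I_D = (k_n/2)(V_GS − V_t)² with V_GS = V_G − I_D·R_S = 3.83 − 0.18·I_D.
Substituting gives 0.0518·I_D² − 1.94·I_D + 4.23 = 0, with roots I_D = 2.33 or 35 mA.
The root I_D = 35 mA gives V_GS = -2.48 V ≤ V_t, so take I_D = 2.33 mA.
Then V_GS = 3.41 V and V_DS = V_DD − I_D(R_D+R_S) = 12 − 2.33×2.38 = 6.45 V.
Saturation requires V_DS ≥ V_GS − V_t = 1.21 V; 6.45 ≥ 1.21 ✓.

I_D ≈ 2.3 mA, V_DS ≈ 6.5 V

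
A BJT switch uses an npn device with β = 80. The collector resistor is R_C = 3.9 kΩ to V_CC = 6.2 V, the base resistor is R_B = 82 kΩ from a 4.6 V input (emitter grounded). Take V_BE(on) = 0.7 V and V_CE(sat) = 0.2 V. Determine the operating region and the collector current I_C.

Assume active: I_B = (4.6 − 0.7)/82 = 0.0476 mA, giving I_C = β·I_B = 3.8 mA.
But then V_CE = 6.2 − 3.8×3.9 = -8.64 V < V_CE(sat) = 0.2 V — impossible in the active region.
So the transistor is saturated. With V_CE = 0.2 V, I_C = (V_CC − 0.2)/R_C = 6/3.9 = 1.54 mA.
Check: β·I_B = 3.8 mA > I_C = 1.54 mA, confirming saturation.

saturation; I_C ≈ 1.5 mA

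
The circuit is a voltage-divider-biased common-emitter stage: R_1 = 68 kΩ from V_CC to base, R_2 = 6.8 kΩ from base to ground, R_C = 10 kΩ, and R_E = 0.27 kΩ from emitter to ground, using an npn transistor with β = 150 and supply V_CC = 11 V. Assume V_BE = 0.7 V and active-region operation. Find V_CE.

Thevenize the base divider: V_Th = V_CC·R_2/(R_1+R_2) = 11×6.8/74.8 = 1 V, R_Th = R_1‖R_2 = 6.18 kΩ.
Base-emitter loop: V_Th = I_B·R_Th + V_BE + (β+1)I_B·R_E, so I_B = (1 − 0.7) / (6.18 + 151×0.27) = 0.00639 mA.
I_C = β·I_B = 150×0.00639 = 0.958 mA, and I_E = (β+1)I_B = 0.965 mA.
V_CE = V_CC − I_C·R_C − I_E·R_E = 11 − 0.958×10 − 0.965×0.27 = 1.16 V.
V_CE = 1.16 V > 0.2 V confirms active-region operation.

V_CE ≈ 1.2 V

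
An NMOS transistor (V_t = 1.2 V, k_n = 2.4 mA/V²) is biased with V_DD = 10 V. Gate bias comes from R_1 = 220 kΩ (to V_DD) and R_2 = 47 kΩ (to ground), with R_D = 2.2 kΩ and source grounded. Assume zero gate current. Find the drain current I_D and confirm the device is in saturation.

V_G = V_DD·R_2/(R_1+R_2) = 10×47/267 = 1.76 V. With the source grounded, V_GS = V_G = 1.76 V.
Assume saturation: I_D = (k_n/2)(V_GS − V_t)² = (2.4/2)×(1.76 − 1.2)² = 1.2×0.56² = 0.377 mA.
V_DS = V_DD − I_D·R_D = 10 − 0.377×2.2 = 9.17 V.
Saturation requires V_DS ≥ V_GS − V_t = 0.56 V; 9.17 ≥ 0.56 ✓.

I_D ≈ 0.38 mA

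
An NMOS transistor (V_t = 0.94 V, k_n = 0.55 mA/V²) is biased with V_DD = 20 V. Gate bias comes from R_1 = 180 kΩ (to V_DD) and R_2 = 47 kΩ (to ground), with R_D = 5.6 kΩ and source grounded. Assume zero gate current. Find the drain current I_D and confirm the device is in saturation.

I_D ≈ 2.8 mA

V_G = V_DD·R_2/(R_1+R_2) = 20×47/227 = 4.14 V. With the source grounded, V_GS = V_G = 4.14 V.
Assume saturation: I_D = (k_n/2)(V_GS − V_t)² = (0.55/2)×(4.14 − 0.94)² = 0.275×3.2² = 2.82 mA.
V_DS = V_DD − I_D·R_D = 20 − 2.82×5.6 = 4.22 V.
Saturation requires V_DS ≥ V_GS − V_t = 3.2 V; 4.22 ≥ 3.2 ✓.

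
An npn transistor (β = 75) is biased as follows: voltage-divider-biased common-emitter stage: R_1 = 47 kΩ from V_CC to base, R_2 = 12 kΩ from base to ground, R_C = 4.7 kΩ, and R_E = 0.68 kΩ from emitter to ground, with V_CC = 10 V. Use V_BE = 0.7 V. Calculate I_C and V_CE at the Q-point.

Thevenize the base divider: V_Th = V_CC·R_2/(R_1+R_2) = 10×12/59 = 2.03 V, R_Th = R_1‖R_2 = 9.56 kΩ.
Base-emitter loop: V_Th = I_B·R_Th + V_BE + (β+1)I_B·R_E, so I_B = (2.03 − 0.7) / (9.56 + 76×0.68) = 0.0218 mA.
I_C = β·I_B = 75×0.0218 = 1.63 mA, and I_E = (β+1)I_B = 1.66 mA.
V_CE = V_CC − I_C·R_C − I_E·R_E = 10 − 1.63×4.7 − 1.66×0.68 = 1.2 V.
V_CE = 1.2 V > 0.2 V confirms active-region operation.

I_C ≈ 1.6 mA, V_CE ≈ 1.2 V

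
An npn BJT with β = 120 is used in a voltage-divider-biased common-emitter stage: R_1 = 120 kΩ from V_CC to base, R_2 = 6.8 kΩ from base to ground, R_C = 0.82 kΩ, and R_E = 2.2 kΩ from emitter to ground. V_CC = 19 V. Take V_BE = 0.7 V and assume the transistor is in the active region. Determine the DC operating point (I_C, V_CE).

Thevenize the base divider: V_Th = V_CC·R_2/(R_1+R_2) = 19×6.8/127 = 1.02 V, R_Th = R_1‖R_2 = 6.44 kΩ.
Base-emitter loop: V_Th = I_B·R_Th + V_BE + (β+1)I_B·R_E, so I_B = (1.02 − 0.7) / (6.44 + 121×2.2) = 0.00117 mA.
I_C = β·I_B = 120×0.00117 = 0.14 mA, and I_E = (β+1)I_B = 0.142 mA.
V_CE = V_CC − I_C·R_C − I_E·R_E = 19 − 0.14×0.82 − 0.142×2.2 = 18.6 V.
V_CE = 18.6 V > 0.2 V confirms active-region operation.

I_C ≈ 0.14 mA, V_CE ≈ 19 V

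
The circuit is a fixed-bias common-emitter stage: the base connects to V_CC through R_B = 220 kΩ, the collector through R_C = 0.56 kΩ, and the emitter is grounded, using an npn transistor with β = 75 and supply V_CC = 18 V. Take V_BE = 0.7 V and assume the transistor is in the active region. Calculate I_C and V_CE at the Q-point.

Base loop: V_CC = I_B·R_B + V_BE, so I_B = (18 − 0.7)/220 kΩ = 0.0786 mA.
In the active region I_C = β·I_B = 75 × 0.0786 = 5.9 mA.
Collector loop: V_CE = V_CC − I_C·R_C = 18 − 5.9×0.56 = 14.7 V.
Since V_CE = 14.7 V > V_CE(sat) ≈ 0.2 V, the transistor is in the active region as assumed.

I_C ≈ 5.9 mA, V_CE ≈ 15 V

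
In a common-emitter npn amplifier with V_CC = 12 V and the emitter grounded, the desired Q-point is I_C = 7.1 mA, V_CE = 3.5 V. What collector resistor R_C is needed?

Collector loop: V_CC = I_C·R_C + V_CE.
R_C = (V_CC − V_CE)/I_C = (12 − 3.5)/7.1 = 1.2 kΩ.

R_C ≈ 1.2 kΩ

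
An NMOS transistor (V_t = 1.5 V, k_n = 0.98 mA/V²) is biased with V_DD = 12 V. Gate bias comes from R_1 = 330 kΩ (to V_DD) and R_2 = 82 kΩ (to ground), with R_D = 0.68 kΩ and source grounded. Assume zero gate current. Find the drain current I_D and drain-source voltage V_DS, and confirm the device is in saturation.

V_G = V_DD·R_2/(R_1+R_2) = 12×82/412 = 2.39 V. With the source grounded, V_GS = V_G = 2.39 V.
Assume saturation: I_D = (k_n/2)(V_GS − V_t)² = (0.98/2)×(2.39 − 1.5)² = 0.49×0.888² = 0.387 mA.
V_DS = V_DD − I_D·R_D = 12 − 0.387×0.68 = 11.7 V.
Saturation requires V_DS ≥ V_GS − V_t = 0.888 V; 11.7 ≥ 0.888 ✓.

I_D ≈ 0.39 mA, V_DS ≈ 12 V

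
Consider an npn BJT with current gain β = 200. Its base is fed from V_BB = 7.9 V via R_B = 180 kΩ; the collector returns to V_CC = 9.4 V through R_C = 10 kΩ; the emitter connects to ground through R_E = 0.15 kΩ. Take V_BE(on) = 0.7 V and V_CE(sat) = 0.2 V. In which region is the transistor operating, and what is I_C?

Assume active: I_B = (7.9 − 0.7)/(180 + 201×0.15) = 0.0343 mA, I_C = β·I_B = 6.85 mA.
Then V_CE = 9.4 − 6.85×10 − 6.89×0.15 = -60.2 V < 0.2 V — the active assumption fails.
Re-solve with V_CE = 0.2 V. KCL at the emitter: V_E/R_E = (V_BB−0.7−V_E)/R_B + (V_CC−0.2−V_E)/R_C, giving V_E = 0.142 V.
I_C = (V_CC − 0.2 − V_E)/R_C = (9.2 − 0.142)/10 = 0.906 mA.
Check: I_B = (7.2 − 0.142)/180 = 0.0392 mA, and β·I_B = 7.84 mA > I_C, confirming saturation.

saturation; I_C ≈ 0.91 mA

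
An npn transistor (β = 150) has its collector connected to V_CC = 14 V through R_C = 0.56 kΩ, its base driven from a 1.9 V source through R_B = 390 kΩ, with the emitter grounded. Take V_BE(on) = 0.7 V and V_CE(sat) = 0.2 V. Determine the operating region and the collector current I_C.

Assume active. Base-emitter loop: I_B = (V_BB − V_BE)/R_B = (1.9 − 0.7)/390 = 0.00308 mA.
I_C = β·I_B = 150×0.00308 = 0.462 mA.
V_CE = V_CC − I_C·R_C = 14 − 0.462×0.56 = 13.7 V > V_CE(sat), so the active-region assumption holds.

active; I_C ≈ 0.46 mA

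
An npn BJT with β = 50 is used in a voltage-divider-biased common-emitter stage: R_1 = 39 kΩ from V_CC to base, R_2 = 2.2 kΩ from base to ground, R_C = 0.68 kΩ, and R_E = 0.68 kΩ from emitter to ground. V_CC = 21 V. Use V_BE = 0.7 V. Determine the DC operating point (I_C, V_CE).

Thevenize the base divider: V_Th = V_CC·R_2/(R_1+R_2) = 21×2.2/41.2 = 1.12 V, R_Th = R_1‖R_2 = 2.08 kΩ.
Base-emitter loop: V_Th = I_B·R_Th + V_BE + (β+1)I_B·R_E, so I_B = (1.12 − 0.7) / (2.08 + 51×0.68) = 0.0115 mA.
I_C = β·I_B = 50×0.0115 = 0.573 mA, and I_E = (β+1)I_B = 0.585 mA.
V_CE = V_CC − I_C·R_C − I_E·R_E = 21 − 0.573×0.68 − 0.585×0.68 = 20.2 V.
V_CE = 20.2 V > 0.2 V confirms active-region operation.

I_C ≈ 0.57 mA, V_CE ≈ 20 V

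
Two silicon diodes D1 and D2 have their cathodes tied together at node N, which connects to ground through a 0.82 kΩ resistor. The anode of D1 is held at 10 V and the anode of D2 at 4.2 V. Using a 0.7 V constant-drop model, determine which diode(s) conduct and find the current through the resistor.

Only D1 conducts; I_R ≈ 11 mA

Assume both conduct. Then node N would need to be at both 10−0.7 = 9.3 V and 4.2−0.7 = 3.5 V, which is impossible.
Assume only D1 conducts: V_N = 10 − 0.7 = 9.3 V, so I_R = 9.3/0.82 = 11.3 mA.
Check D2: its anode-to-cathode voltage is 4.2 − 9.3 = -5.1 V < 0.7 V, so it is off. The assumption is consistent.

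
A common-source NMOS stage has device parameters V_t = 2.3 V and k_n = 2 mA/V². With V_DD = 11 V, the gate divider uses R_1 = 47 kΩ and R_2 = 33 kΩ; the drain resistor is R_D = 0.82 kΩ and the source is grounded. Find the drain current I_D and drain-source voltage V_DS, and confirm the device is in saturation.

I_D ≈ 5 mA, V_DS ≈ 6.9 V

V_G = V_DD·R_2/(R_1+R_2) = 11×33/80 = 4.54 V. With the source grounded, V_GS = V_G = 4.54 V.
Assume saturation: I_D = (k_n/2)(V_GS − V_t)² = (2/2)×(4.54 − 2.3)² = 1×2.24² = 5.01 mA.
V_DS = V_DD − I_D·R_D = 11 − 5.01×0.82 = 6.89 V.
Saturation requires V_DS ≥ V_GS − V_t = 2.24 V; 6.89 ≥ 2.24 ✓.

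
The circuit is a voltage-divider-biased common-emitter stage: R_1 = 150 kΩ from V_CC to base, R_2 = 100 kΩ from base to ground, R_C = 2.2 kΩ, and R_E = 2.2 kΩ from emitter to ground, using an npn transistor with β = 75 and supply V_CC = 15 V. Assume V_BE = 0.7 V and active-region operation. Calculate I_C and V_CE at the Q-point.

I_C ≈ 1.7 mA, V_CE ≈ 7.3 V

Thevenize the base divider: V_Th = V_CC·R_2/(R_1+R_2) = 15×100/250 = 6 V, R_Th = R_1‖R_2 = 60 kΩ.
Base-emitter loop: V_Th = I_B·R_Th + V_BE + (β+1)I_B·R_E, so I_B = (6 − 0.7) / (60 + 76×2.2) = 0.0233 mA.
I_C = β·I_B = 75×0.0233 = 1.75 mA, and I_E = (β+1)I_B = 1.77 mA.
V_CE = V_CC − I_C·R_C − I_E·R_E = 15 − 1.75×2.2 − 1.77×2.2 = 7.25 V.
V_CE = 7.25 V > 0.2 V confirms active-region operation.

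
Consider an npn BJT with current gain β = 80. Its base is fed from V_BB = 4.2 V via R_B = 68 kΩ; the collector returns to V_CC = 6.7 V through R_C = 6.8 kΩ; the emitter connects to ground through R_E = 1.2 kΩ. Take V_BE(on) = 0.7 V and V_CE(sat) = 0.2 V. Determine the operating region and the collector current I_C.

Assume active: I_B = (4.2 − 0.7)/(68 + 81×1.2) = 0.0212 mA, I_C = β·I_B = 1.69 mA.
Then V_CE = 6.7 − 1.69×6.8 − 1.72×1.2 = -6.88 V < 0.2 V — the active assumption fails.
Re-solve with V_CE = 0.2 V. KCL at the emitter: V_E/R_E = (V_BB−0.7−V_E)/R_B + (V_CC−0.2−V_E)/R_C, giving V_E = 1.01 V.
I_C = (V_CC − 0.2 − V_E)/R_C = (6.5 − 1.01)/6.8 = 0.807 mA.
Check: I_B = (3.5 − 1.01)/68 = 0.0366 mA, and β·I_B = 2.93 mA > I_C, confirming saturation.

saturation; I_C ≈ 0.81 mA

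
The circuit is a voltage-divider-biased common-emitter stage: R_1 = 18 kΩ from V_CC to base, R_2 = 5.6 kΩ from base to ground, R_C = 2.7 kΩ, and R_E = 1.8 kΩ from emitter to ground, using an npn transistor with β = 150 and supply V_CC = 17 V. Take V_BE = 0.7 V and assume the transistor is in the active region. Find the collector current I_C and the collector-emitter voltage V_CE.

Thevenize the base divider: V_Th = V_CC·R_2/(R_1+R_2) = 17×5.6/23.6 = 4.03 V, R_Th = R_1‖R_2 = 4.27 kΩ.
Base-emitter loop: V_Th = I_B·R_Th + V_BE + (β+1)I_B·R_E, so I_B = (4.03 − 0.7) / (4.27 + 151×1.8) = 0.0121 mA.
I_C = β·I_B = 150×0.0121 = 1.81 mA, and I_E = (β+1)I_B = 1.82 mA.
V_CE = V_CC − I_C·R_C − I_E·R_E = 17 − 1.81×2.7 − 1.82×1.8 = 8.83 V.
V_CE = 8.83 V > 0.2 V confirms active-region operation.

I_C ≈ 1.8 mA, V_CE ≈ 8.8 V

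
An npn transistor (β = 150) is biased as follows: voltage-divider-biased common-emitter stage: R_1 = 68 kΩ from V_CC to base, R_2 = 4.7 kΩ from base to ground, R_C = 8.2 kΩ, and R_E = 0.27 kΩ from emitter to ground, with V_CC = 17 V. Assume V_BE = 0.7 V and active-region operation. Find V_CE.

Thevenize the base divider: V_Th = V_CC·R_2/(R_1+R_2) = 17×4.7/72.7 = 1.1 V, R_Th = R_1‖R_2 = 4.4 kΩ.
Base-emitter loop: V_Th = I_B·R_Th + V_BE + (β+1)I_B·R_E, so I_B = (1.1 − 0.7) / (4.4 + 151×0.27) = 0.00883 mA.
I_C = β·I_B = 150×0.00883 = 1.33 mA, and I_E = (β+1)I_B = 1.33 mA.
V_CE = V_CC − I_C·R_C − I_E·R_E = 17 − 1.33×8.2 − 1.33×0.27 = 5.77 V.
V_CE = 5.77 V > 0.2 V confirms active-region operation.

V_CE ≈ 5.8 V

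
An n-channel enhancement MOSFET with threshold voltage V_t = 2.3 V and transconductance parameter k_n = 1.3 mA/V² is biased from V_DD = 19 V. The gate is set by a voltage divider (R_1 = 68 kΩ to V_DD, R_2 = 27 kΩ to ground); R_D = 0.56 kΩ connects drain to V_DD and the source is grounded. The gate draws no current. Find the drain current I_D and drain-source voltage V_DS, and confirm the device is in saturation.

V_G = V_DD·R_2/(R_1+R_2) = 19×27/95 = 5.4 V. With the source grounded, V_GS = V_G = 5.4 V.
Assume saturation: I_D = (k_n/2)(V_GS − V_t)² = (1.3/2)×(5.4 − 2.3)² = 0.65×3.1² = 6.25 mA.
V_DS = V_DD − I_D·R_D = 19 − 6.25×0.56 = 15.5 V.
Saturation requires V_DS ≥ V_GS − V_t = 3.1 V; 15.5 ≥ 3.1 ✓.

I_D ≈ 6.2 mA, V_DS ≈ 16 V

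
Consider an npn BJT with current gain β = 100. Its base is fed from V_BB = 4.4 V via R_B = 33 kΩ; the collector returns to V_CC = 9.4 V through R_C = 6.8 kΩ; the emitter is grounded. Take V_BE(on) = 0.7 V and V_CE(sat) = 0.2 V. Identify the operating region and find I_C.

Assume active: I_B = (4.4 − 0.7)/33 = 0.112 mA, giving I_C = β·I_B = 11.2 mA.
But then V_CE = 9.4 − 11.2×6.8 = -66.8 V < V_CE(sat) = 0.2 V — impossible in the active region.
So the transistor is saturated. With V_CE = 0.2 V, I_C = (V_CC − 0.2)/R_C = 9.2/6.8 = 1.35 mA.
Check: β·I_B = 11.2 mA > I_C = 1.35 mA, confirming saturation.

saturation; I_C ≈ 1.4 mA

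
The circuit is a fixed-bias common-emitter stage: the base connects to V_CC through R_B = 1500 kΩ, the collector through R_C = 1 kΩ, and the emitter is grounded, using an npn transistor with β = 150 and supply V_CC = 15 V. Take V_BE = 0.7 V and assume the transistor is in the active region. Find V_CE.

V_CE ≈ 14 V

Base loop: V_CC = I_B·R_B + V_BE, so I_B = (15 − 0.7)/1500 kΩ = 0.00953 mA.
In the active region I_C = β·I_B = 150 × 0.00953 = 1.43 mA.
Collector loop: V_CE = V_CC − I_C·R_C = 15 − 1.43×1 = 13.6 V.
Since V_CE = 13.6 V > V_CE(sat) ≈ 0.2 V, the transistor is in the active region as assumed.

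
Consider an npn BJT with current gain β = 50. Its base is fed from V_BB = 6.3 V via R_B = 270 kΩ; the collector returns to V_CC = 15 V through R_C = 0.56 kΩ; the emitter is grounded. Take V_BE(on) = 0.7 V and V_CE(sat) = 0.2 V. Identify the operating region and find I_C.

Assume active. Base-emitter loop: I_B = (V_BB − V_BE)/R_B = (6.3 − 0.7)/270 = 0.0207 mA.
I_C = β·I_B = 50×0.0207 = 1.04 mA.
V_CE = V_CC − I_C·R_C = 15 − 1.04×0.56 = 14.4 V > V_CE(sat), so the active-region assumption holds.

active; I_C ≈ 1 mA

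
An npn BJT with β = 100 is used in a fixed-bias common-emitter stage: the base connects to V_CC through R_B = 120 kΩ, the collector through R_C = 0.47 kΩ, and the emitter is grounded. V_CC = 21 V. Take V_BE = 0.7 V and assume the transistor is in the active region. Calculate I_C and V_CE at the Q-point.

I_C ≈ 17 mA, V_CE ≈ 13 V

Base loop: V_CC = I_B·R_B + V_BE, so I_B = (21 − 0.7)/120 kΩ = 0.169 mA.
In the active region I_C = β·I_B = 100 × 0.169 = 16.9 mA.
Collector loop: V_CE = V_CC − I_C·R_C = 21 − 16.9×0.47 = 13 V.
Since V_CE = 13 V > V_CE(sat) ≈ 0.2 V, the transistor is in the active region as assumed.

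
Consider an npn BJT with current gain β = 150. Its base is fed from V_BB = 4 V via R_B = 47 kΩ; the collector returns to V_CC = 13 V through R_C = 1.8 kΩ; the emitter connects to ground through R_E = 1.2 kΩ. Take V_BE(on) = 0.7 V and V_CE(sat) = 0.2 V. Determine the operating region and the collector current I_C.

Assume active. Base-emitter loop: I_B = (V_BB − V_BE)/(R_B + (β+1)R_E) = (4 − 0.7)/(47 + 151×1.2) = 0.0145 mA.
I_C = β·I_B = 150×0.0145 = 2.17 mA.
V_CE = V_CC − I_C·R_C − I_E·R_E = 13 − 2.17×1.8 − 2.18×1.2 = 6.48 V > V_CE(sat), so the active-region assumption holds.

active; I_C ≈ 2.2 mA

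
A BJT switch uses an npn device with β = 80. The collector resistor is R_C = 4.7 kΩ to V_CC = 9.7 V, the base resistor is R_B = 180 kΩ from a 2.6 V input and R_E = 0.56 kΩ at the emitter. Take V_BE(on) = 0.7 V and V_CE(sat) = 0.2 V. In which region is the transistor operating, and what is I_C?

active; I_C ≈ 0.67 mA

Assume active. Base-emitter loop: I_B = (V_BB − V_BE)/(R_B + (β+1)R_E) = (2.6 − 0.7)/(180 + 81×0.56) = 0.00843 mA.
I_C = β·I_B = 80×0.00843 = 0.674 mA.
V_CE = V_CC − I_C·R_C − I_E·R_E = 9.7 − 0.674×4.7 − 0.683×0.56 = 6.15 V > V_CE(sat), so the active-region assumption holds.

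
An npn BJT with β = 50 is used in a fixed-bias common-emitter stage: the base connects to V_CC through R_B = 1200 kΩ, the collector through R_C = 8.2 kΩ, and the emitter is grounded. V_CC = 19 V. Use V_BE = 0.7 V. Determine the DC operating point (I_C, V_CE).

I_C ≈ 0.76 mA, V_CE ≈ 13 V

Base loop: V_CC = I_B·R_B + V_BE, so I_B = (19 − 0.7)/1200 kΩ = 0.0153 mA.
In the active region I_C = β·I_B = 50 × 0.0153 = 0.763 mA.
Collector loop: V_CE = V_CC − I_C·R_C = 19 − 0.763×8.2 = 12.7 V.
Since V_CE = 12.7 V > V_CE(sat) ≈ 0.2 V, the transistor is in the active region as assumed.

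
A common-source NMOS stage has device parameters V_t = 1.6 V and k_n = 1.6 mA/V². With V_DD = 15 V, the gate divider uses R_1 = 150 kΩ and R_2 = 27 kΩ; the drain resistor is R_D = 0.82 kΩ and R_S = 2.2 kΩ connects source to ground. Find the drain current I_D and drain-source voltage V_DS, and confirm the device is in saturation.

I_D ≈ 0.13 mA, V_DS ≈ 15 V

V_G = V_DD·R_2/(R_1+R_2) = 15×27/177 = 2.29 V.
Assume saturation: I_D = (k_n/2)(V_GS − V_t)² with V_GS = V_G − I_D·R_S = 2.29 − 2.2·I_D.
Substituting gives 3.87·I_D² − 3.42·I_D + 0.379 = 0, with roots I_D = 0.13 or 0.754 mA.
The root I_D = 0.754 mA gives V_GS = 0.629 V ≤ V_t, so take I_D = 0.13 mA.
Then V_GS = 2 V and V_DS = V_DD − I_D(R_D+R_S) = 15 − 0.13×3.02 = 14.6 V.
Saturation requires V_DS ≥ V_GS − V_t = 0.403 V; 14.6 ≥ 0.403 ✓.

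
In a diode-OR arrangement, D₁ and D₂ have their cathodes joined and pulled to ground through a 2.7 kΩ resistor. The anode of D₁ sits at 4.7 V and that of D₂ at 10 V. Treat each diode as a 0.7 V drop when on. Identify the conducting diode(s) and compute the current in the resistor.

Only D₂ conducts; I_R ≈ 3.4 mA

Assume both conduct. Then node N would need to be at both 4.7−0.7 = 4 V and 10−0.7 = 9.3 V, which is impossible.
Assume only D₂ conducts: V_N = 10 − 0.7 = 9.3 V, so I_R = 9.3/2.7 = 3.44 mA.
Check D₁: its anode-to-cathode voltage is 4.7 − 9.3 = -4.6 V < 0.7 V, so it is off. The assumption is consistent.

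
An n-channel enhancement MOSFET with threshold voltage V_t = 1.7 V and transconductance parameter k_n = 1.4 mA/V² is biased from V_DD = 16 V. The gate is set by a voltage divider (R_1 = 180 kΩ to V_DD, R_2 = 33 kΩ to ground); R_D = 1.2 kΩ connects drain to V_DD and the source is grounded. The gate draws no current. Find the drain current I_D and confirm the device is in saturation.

V_G = V_DD·R_2/(R_1+R_2) = 16×33/213 = 2.48 V. With the source grounded, V_GS = V_G = 2.48 V.
Assume saturation: I_D = (k_n/2)(V_GS − V_t)² = (1.4/2)×(2.48 − 1.7)² = 0.7×0.779² = 0.425 mA.
V_DS = V_DD − I_D·R_D = 16 − 0.425×1.2 = 15.5 V.
Saturation requires V_DS ≥ V_GS − V_t = 0.779 V; 15.5 ≥ 0.779 ✓.

I_D ≈ 0.42 mA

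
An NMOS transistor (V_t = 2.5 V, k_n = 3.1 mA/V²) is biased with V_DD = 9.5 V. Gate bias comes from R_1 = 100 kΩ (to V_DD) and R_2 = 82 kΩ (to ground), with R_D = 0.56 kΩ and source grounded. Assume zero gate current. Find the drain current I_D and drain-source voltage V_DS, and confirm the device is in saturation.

I_D ≈ 4.9 mA, V_DS ≈ 6.7 V

V_G = V_DD·R_2/(R_1+R_2) = 9.5×82/182 = 4.28 V. With the source grounded, V_GS = V_G = 4.28 V.
Assume saturation: I_D = (k_n/2)(V_GS − V_t)² = (3.1/2)×(4.28 − 2.5)² = 1.55×1.78² = 4.91 mA.
V_DS = V_DD − I_D·R_D = 9.5 − 4.91×0.56 = 6.75 V.
Saturation requires V_DS ≥ V_GS − V_t = 1.78 V; 6.75 ≥ 1.78 ✓.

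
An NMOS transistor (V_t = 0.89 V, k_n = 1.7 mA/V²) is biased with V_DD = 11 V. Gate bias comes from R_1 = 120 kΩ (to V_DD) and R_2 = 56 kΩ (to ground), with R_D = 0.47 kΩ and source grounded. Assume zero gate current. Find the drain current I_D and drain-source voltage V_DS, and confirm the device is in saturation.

I_D ≈ 5.8 mA, V_DS ≈ 8.3 V

V_G = V_DD·R_2/(R_1+R_2) = 11×56/176 = 3.5 V. With the source grounded, V_GS = V_G = 3.5 V.
Assume saturation: I_D = (k_n/2)(V_GS − V_t)² = (1.7/2)×(3.5 − 0.89)² = 0.85×2.61² = 5.79 mA.
V_DS = V_DD − I_D·R_D = 11 − 5.79×0.47 = 8.28 V.
Saturation requires V_DS ≥ V_GS − V_t = 2.61 V; 8.28 ≥ 2.61 ✓.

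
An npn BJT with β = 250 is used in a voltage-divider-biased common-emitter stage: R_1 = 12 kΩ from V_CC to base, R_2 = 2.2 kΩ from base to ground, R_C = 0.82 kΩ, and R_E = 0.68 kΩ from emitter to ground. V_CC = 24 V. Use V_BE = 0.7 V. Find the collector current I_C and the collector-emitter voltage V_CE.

I_C ≈ 4.4 mA, V_CE ≈ 17 V

Thevenize the base divider: V_Th = V_CC·R_2/(R_1+R_2) = 24×2.2/14.2 = 3.72 V, R_Th = R_1‖R_2 = 1.86 kΩ.
Base-emitter loop: V_Th = I_B·R_Th + V_BE + (β+1)I_B·R_E, so I_B = (3.72 − 0.7) / (1.86 + 251×0.68) = 0.0175 mA.
I_C = β·I_B = 250×0.0175 = 4.37 mA, and I_E = (β+1)I_B = 4.39 mA.
V_CE = V_CC − I_C·R_C − I_E·R_E = 24 − 4.37×0.82 − 4.39×0.68 = 17.4 V.
V_CE = 17.4 V > 0.2 V confirms active-region operation.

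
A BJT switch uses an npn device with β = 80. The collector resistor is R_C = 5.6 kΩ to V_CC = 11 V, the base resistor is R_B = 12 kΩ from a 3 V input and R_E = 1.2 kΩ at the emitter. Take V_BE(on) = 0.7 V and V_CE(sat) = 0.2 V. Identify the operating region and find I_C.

Assume active: I_B = (3 − 0.7)/(12 + 81×1.2) = 0.0211 mA, I_C = β·I_B = 1.68 mA.
Then V_CE = 11 − 1.68×5.6 − 1.71×1.2 = -0.483 V < 0.2 V — the active assumption fails.
Re-solve with V_CE = 0.2 V. KCL at the emitter: V_E/R_E = (V_BB−0.7−V_E)/R_B + (V_CC−0.2−V_E)/R_C, giving V_E = 1.94 V.
I_C = (V_CC − 0.2 − V_E)/R_C = (10.8 − 1.94)/5.6 = 1.58 mA.
Check: I_B = (2.3 − 1.94)/12 = 0.0303 mA, and β·I_B = 2.43 mA > I_C, confirming saturation.

saturation; I_C ≈ 1.6 mA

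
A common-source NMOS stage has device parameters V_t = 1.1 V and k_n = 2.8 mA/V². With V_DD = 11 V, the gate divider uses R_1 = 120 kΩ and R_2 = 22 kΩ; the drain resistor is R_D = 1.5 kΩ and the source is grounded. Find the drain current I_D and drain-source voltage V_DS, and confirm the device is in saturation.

I_D ≈ 0.51 mA, V_DS ≈ 10 V

V_G = V_DD·R_2/(R_1+R_2) = 11×22/142 = 1.7 V. With the source grounded, V_GS = V_G = 1.7 V.
Assume saturation: I_D = (k_n/2)(V_GS − V_t)² = (2.8/2)×(1.7 − 1.1)² = 1.4×0.604² = 0.511 mA.
V_DS = V_DD − I_D·R_D = 11 − 0.511×1.5 = 10.2 V.
Saturation requires V_DS ≥ V_GS − V_t = 0.604 V; 10.2 ≥ 0.604 ✓.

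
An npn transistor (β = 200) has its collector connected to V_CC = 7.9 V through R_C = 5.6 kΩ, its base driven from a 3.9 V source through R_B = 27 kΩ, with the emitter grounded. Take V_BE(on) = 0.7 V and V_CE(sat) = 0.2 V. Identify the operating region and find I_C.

saturation; I_C ≈ 1.4 mA

Assume active: I_B = (3.9 − 0.7)/27 = 0.119 mA, giving I_C = β·I_B = 23.7 mA.
But then V_CE = 7.9 − 23.7×5.6 = -125 V < V_CE(sat) = 0.2 V — impossible in the active region.
So the transistor is saturated. With V_CE = 0.2 V, I_C = (V_CC − 0.2)/R_C = 7.7/5.6 = 1.38 mA.
Check: β·I_B = 23.7 mA > I_C = 1.38 mA, confirming saturation.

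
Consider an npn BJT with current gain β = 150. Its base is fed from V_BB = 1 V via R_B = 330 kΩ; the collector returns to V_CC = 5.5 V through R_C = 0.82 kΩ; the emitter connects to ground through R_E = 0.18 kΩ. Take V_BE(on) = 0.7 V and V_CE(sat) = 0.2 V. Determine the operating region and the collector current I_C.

active; I_C ≈ 0.13 mA

Assume active. Base-emitter loop: I_B = (V_BB − V_BE)/(R_B + (β+1)R_E) = (1 − 0.7)/(330 + 151×0.18) = 0.00084 mA.
I_C = β·I_B = 150×0.00084 = 0.126 mA.
V_CE = V_CC − I_C·R_C − I_E·R_E = 5.5 − 0.126×0.82 − 0.127×0.18 = 5.37 V > V_CE(sat), so the active-region assumption holds.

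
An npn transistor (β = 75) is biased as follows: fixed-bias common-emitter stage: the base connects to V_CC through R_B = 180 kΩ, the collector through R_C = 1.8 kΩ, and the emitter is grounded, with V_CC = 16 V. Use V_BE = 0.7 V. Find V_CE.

Base loop: V_CC = I_B·R_B + V_BE, so I_B = (16 − 0.7)/180 kΩ = 0.085 mA.
In the active region I_C = β·I_B = 75 × 0.085 = 6.38 mA.
Collector loop: V_CE = V_CC − I_C·R_C = 16 − 6.38×1.8 = 4.52 V.
Since V_CE = 4.52 V > V_CE(sat) ≈ 0.2 V, the transistor is in the active region as assumed.

V_CE ≈ 4.5 V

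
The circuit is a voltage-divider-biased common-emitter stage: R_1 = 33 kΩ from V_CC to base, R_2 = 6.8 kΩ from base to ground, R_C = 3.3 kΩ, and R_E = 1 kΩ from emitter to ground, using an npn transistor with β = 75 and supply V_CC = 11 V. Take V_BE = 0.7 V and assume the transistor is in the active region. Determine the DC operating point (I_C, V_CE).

Thevenize the base divider: V_Th = V_CC·R_2/(R_1+R_2) = 11×6.8/39.8 = 1.88 V, R_Th = R_1‖R_2 = 5.64 kΩ.
Base-emitter loop: V_Th = I_B·R_Th + V_BE + (β+1)I_B·R_E, so I_B = (1.88 − 0.7) / (5.64 + 76×1) = 0.0144 mA.
I_C = β·I_B = 75×0.0144 = 1.08 mA, and I_E = (β+1)I_B = 1.1 mA.
V_CE = V_CC − I_C·R_C − I_E·R_E = 11 − 1.08×3.3 − 1.1×1 = 6.33 V.
V_CE = 6.33 V > 0.2 V confirms active-region operation.

I_C ≈ 1.1 mA, V_CE ≈ 6.3 V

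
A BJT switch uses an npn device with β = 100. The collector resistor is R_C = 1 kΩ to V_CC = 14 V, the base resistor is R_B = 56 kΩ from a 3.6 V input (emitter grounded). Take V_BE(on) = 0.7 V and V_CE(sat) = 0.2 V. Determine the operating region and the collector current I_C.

Assume active. Base-emitter loop: I_B = (V_BB − V_BE)/R_B = (3.6 − 0.7)/56 = 0.0518 mA.
I_C = β·I_B = 100×0.0518 = 5.18 mA.
V_CE = V_CC − I_C·R_C = 14 − 5.18×1 = 8.82 V > V_CE(sat), so the active-region assumption holds.

active; I_C ≈ 5.2 mA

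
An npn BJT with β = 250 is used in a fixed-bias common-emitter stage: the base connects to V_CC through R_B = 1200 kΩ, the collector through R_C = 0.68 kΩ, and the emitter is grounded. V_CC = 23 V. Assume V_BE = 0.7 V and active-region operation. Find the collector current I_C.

I_C ≈ 4.6 mA

Base loop: V_CC = I_B·R_B + V_BE, so I_B = (23 − 0.7)/1200 kΩ = 0.0186 mA.
In the active region I_C = β·I_B = 250 × 0.0186 = 4.65 mA.
Collector loop: V_CE = V_CC − I_C·R_C = 23 − 4.65×0.68 = 19.8 V.
Since V_CE = 19.8 V > V_CE(sat) ≈ 0.2 V, the transistor is in the active region as assumed.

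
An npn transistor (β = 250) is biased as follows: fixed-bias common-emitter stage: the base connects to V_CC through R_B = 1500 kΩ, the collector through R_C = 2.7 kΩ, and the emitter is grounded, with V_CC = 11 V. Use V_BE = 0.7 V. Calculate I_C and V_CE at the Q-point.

Base loop: V_CC = I_B·R_B + V_BE, so I_B = (11 − 0.7)/1500 kΩ = 0.00687 mA.
In the active region I_C = β·I_B = 250 × 0.00687 = 1.72 mA.
Collector loop: V_CE = V_CC − I_C·R_C = 11 − 1.72×2.7 = 6.36 V.
Since V_CE = 6.36 V > V_CE(sat) ≈ 0.2 V, the transistor is in the active region as assumed.

I_C ≈ 1.7 mA, V_CE ≈ 6.4 V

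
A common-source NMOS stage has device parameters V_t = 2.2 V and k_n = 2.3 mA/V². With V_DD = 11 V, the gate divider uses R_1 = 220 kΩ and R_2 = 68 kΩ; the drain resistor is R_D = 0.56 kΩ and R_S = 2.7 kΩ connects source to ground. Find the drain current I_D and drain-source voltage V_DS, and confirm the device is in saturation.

I_D ≈ 0.061 mA, V_DS ≈ 11 V

V_G = V_DD·R_2/(R_1+R_2) = 11×68/288 = 2.6 V.
Assume saturation: I_D = (k_n/2)(V_GS − V_t)² with V_GS = V_G − I_D·R_S = 2.6 − 2.7·I_D.
Substituting gives 8.38·I_D² − 3.47·I_D + 0.181 = 0, with roots I_D = 0.0615 or 0.352 mA.
The root I_D = 0.352 mA gives V_GS = 1.65 V ≤ V_t, so take I_D = 0.0615 mA.
Then V_GS = 2.43 V and V_DS = V_DD − I_D(R_D+R_S) = 11 − 0.0615×3.26 = 10.8 V.
Saturation requires V_DS ≥ V_GS − V_t = 0.231 V; 10.8 ≥ 0.231 ✓.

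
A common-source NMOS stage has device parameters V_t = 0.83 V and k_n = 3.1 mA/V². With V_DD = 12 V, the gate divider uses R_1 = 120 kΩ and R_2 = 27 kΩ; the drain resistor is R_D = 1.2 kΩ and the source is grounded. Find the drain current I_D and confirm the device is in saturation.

V_G = V_DD·R_2/(R_1+R_2) = 12×27/147 = 2.2 V. With the source grounded, V_GS = V_G = 2.2 V.
Assume saturation: I_D = (k_n/2)(V_GS − V_t)² = (3.1/2)×(2.2 − 0.83)² = 1.55×1.37² = 2.93 mA.
V_DS = V_DD − I_D·R_D = 12 − 2.93×1.2 = 8.49 V.
Saturation requires V_DS ≥ V_GS − V_t = 1.37 V; 8.49 ≥ 1.37 ✓.

I_D ≈ 2.9 mA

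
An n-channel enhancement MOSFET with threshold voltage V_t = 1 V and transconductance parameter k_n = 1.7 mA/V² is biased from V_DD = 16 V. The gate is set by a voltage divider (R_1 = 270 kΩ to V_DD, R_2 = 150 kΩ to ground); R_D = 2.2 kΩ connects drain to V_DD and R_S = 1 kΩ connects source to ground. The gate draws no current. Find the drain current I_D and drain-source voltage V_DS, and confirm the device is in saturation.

I_D ≈ 2.9 mA, V_DS ≈ 6.8 V

V_G = V_DD·R_2/(R_1+R_2) = 16×150/420 = 5.71 V.
Assume saturation: I_D = (k_n/2)(V_GS − V_t)² with V_GS = V_G − I_D·R_S = 5.71 − 1·I_D.
Substituting gives 0.85·I_D² − 9.01·I_D + 18.9 = 0, with roots I_D = 2.88 or 7.73 mA.
The root I_D = 7.73 mA gives V_GS = -2.02 V ≤ V_t, so take I_D = 2.88 mA.
Then V_GS = 2.84 V and V_DS = V_DD − I_D(R_D+R_S) = 16 − 2.88×3.2 = 6.8 V.
Saturation requires V_DS ≥ V_GS − V_t = 1.84 V; 6.8 ≥ 1.84 ✓.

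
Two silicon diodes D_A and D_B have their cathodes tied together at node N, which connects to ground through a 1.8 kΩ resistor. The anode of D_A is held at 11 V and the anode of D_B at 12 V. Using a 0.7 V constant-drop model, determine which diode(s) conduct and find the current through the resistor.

Assume both conduct. Then node N would need to be at both 11−0.7 = 10.3 V and 12−0.7 = 11.3 V, which is impossible.
Assume only D_B conducts: V_N = 12 − 0.7 = 11.3 V, so I_R = 11.3/1.8 = 6.28 mA.
Check D_A: its anode-to-cathode voltage is 11 − 11.3 = -0.3 V < 0.7 V, so it is off. The assumption is consistent.

Only D_B conducts; I_R ≈ 6.3 mA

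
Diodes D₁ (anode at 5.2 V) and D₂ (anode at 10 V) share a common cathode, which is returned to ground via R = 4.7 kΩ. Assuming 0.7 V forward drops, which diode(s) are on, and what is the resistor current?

Only D₂ conducts; I_R ≈ 2 mA

Assume both conduct. Then node N would need to be at both 5.2−0.7 = 4.5 V and 10−0.7 = 9.3 V, which is impossible.
Assume only D₂ conducts: V_N = 10 − 0.7 = 9.3 V, so I_R = 9.3/4.7 = 1.98 mA.
Check D₁: its anode-to-cathode voltage is 5.2 − 9.3 = -4.1 V < 0.7 V, so it is off. The assumption is consistent.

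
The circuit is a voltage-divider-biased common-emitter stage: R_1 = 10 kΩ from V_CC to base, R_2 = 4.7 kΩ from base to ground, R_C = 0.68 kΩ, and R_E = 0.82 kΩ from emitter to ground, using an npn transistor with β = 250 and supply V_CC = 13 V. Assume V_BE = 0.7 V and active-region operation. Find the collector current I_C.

Thevenize the base divider: V_Th = V_CC·R_2/(R_1+R_2) = 13×4.7/14.7 = 4.16 V, R_Th = R_1‖R_2 = 3.2 kΩ.
Base-emitter loop: V_Th = I_B·R_Th + V_BE + (β+1)I_B·R_E, so I_B = (4.16 − 0.7) / (3.2 + 251×0.82) = 0.0165 mA.
I_C = β·I_B = 250×0.0165 = 4.13 mA, and I_E = (β+1)I_B = 4.15 mA.
V_CE = V_CC − I_C·R_C − I_E·R_E = 13 − 4.13×0.68 − 4.15×0.82 = 6.79 V.
V_CE = 6.79 V > 0.2 V confirms active-region operation.

I_C ≈ 4.1 mA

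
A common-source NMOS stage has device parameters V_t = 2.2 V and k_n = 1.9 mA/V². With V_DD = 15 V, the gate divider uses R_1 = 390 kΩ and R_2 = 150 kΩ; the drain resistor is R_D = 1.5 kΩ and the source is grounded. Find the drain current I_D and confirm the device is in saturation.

V_G = V_DD·R_2/(R_1+R_2) = 15×150/540 = 4.17 V. With the source grounded, V_GS = V_G = 4.17 V.
Assume saturation: I_D = (k_n/2)(V_GS − V_t)² = (1.9/2)×(4.17 − 2.2)² = 0.95×1.97² = 3.67 mA.
V_DS = V_DD − I_D·R_D = 15 − 3.67×1.5 = 9.49 V.
Saturation requires V_DS ≥ V_GS − V_t = 1.97 V; 9.49 ≥ 1.97 ✓.

I_D ≈ 3.7 mA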